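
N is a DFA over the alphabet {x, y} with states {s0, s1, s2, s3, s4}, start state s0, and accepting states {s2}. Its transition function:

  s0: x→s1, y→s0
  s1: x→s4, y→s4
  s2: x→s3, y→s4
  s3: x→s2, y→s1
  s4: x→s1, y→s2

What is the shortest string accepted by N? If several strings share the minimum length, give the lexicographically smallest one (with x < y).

xxy

A breadth-first search from s0 reaches an accepting state first via the path s0 → s1 → s4 → s2 on input xxy.
No string of length < 3 is accepted (BFS exhausts all shorter strings without reaching an accepting state), and xxy is the lexicographically least accepting string of length 3.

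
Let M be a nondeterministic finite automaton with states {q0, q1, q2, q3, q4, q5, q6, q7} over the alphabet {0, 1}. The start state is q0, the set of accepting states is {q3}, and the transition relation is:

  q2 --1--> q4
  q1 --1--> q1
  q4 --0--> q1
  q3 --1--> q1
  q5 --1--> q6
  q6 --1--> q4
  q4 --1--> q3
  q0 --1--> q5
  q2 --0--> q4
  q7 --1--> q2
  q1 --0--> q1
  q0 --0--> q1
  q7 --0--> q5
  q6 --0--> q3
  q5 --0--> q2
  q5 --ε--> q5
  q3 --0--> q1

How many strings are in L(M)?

4

The useful subgraph on states {q0, q2, q3, q4, q5, q6} is acyclic, so L(M) is finite; the longest accepting path visits 5 useful states, giving maximum string length 4.
Counting accepting paths from q0 by length: 1 of length 3, 3 of length 4. Total 4.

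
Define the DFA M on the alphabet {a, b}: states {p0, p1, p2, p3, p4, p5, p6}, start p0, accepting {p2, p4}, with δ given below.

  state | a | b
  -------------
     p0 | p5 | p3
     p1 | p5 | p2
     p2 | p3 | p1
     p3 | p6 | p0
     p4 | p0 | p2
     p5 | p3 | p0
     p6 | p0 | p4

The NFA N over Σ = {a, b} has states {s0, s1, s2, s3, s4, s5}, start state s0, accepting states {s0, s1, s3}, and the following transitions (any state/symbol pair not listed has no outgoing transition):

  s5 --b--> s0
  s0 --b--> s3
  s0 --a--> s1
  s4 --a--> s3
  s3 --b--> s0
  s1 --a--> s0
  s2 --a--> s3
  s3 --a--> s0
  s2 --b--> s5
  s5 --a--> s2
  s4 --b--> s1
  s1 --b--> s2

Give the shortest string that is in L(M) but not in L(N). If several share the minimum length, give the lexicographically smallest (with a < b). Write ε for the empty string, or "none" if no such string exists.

aaab

The string aaab is accepted by M but not by N.
No shorter string lies in the difference, and aaab is the lexicographically first length-4 string in L(M) \ L(N).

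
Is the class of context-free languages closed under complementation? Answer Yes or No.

No

CFLs are closed under union, so if they were also closed under complement they would be closed under intersection by De Morgan (L₁ ∩ L₂ is the complement of the union of the complements). But {aⁿbⁿcᵐ} ∩ {aᵐbⁿcⁿ} = {aⁿbⁿcⁿ} is not context-free although both operands are.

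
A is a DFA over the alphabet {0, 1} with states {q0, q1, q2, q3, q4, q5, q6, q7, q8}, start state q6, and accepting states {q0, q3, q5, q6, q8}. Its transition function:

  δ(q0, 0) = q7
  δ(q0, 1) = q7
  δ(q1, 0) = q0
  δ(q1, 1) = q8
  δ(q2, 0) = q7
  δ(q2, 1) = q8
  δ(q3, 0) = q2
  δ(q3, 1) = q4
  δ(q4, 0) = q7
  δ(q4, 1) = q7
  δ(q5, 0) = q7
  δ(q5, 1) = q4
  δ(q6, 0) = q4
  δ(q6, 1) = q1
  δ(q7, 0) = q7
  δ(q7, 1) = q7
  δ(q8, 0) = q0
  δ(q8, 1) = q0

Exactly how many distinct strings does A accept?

5

The useful subgraph on states {q0, q1, q6, q8} is acyclic, so L(A) is finite; the longest accepting path visits 4 useful states, giving maximum string length 3.
Counting accepting paths from q6 by length: 1 of length 0, 2 of length 2, 2 of length 3. Total 5.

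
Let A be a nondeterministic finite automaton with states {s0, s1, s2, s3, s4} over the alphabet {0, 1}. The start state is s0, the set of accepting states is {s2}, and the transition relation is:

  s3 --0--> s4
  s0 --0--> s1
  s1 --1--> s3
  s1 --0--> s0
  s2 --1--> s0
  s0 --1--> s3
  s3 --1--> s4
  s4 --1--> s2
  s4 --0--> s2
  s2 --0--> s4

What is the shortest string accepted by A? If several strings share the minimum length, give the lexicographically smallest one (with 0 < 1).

100

A breadth-first search from s0 reaches an accepting state first via the path s0 → s3 → s4 → s2 on input 100.
No string of length < 3 is accepted (BFS exhausts all shorter strings without reaching an accepting state), and 100 is the lexicographically least accepting string of length 3.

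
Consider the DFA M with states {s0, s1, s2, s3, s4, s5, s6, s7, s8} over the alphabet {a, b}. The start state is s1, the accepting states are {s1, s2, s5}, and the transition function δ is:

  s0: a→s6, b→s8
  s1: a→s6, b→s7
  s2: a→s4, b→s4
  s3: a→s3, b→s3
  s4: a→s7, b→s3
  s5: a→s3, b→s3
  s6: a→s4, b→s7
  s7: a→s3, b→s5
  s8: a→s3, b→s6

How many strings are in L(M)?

The useful subgraph on states {s1, s4, s5, s6, s7} is acyclic, so L(M) is finite; the longest accepting path visits 5 useful states, giving maximum string length 4.
Counting accepting paths from s1 by length: 1 of length 0, 1 of length 2, 1 of length 3, 1 of length 4. Total 4.

4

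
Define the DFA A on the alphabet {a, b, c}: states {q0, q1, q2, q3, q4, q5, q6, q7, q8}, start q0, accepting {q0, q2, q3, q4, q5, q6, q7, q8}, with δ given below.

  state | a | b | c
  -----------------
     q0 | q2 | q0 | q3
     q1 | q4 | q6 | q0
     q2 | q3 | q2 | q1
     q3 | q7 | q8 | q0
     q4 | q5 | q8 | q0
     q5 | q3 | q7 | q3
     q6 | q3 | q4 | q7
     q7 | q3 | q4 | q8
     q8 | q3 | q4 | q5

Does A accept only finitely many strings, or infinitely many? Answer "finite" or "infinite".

infinite

State q0 is reachable from the start and can reach an accepting state, and it lies on the cycle q0 → q0.
Traversing that cycle any number of times yields accepted strings of unbounded length, so the language is infinite.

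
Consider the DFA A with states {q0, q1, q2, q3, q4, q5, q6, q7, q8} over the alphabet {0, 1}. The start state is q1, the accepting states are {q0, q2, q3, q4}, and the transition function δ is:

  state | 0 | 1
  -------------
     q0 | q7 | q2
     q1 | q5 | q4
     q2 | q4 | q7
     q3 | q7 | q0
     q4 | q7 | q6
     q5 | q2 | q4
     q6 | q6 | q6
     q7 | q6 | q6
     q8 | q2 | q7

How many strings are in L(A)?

4

The useful subgraph on states {q1, q2, q4, q5} is acyclic, so L(A) is finite; the longest accepting path visits 4 useful states, giving maximum string length 3.
Counting accepting paths from q1 by length: 1 of length 1, 2 of length 2, 1 of length 3. Total 4.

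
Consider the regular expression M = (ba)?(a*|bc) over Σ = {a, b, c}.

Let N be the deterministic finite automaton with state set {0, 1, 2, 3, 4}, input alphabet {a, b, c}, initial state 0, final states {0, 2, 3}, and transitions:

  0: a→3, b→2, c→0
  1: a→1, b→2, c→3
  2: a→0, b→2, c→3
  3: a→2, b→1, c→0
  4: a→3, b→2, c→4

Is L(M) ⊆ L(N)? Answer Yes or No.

Converting the expression M to a DFA (subset construction, then merging equivalent states) gives the minimal DFA with states {m0, m1, m2, m3, m4, m5, m6}, start state m0, accepting states {m0, m1, m4, m5} and transitions m0: a→m1, b→m2, c→m3; m1: a→m1, b→m3, c→m3; m2: a→m4, b→m3, c→m5; m3: a→m3, b→m3, c→m3; m4: a→m1, b→m6, c→m3; m5: a→m3, b→m3, c→m3; m6: a→m3, b→m3, c→m5.
Exploring the product automaton M × N from the start pair (m0, 0), following both machines on each input symbol, reaches 12 state pairs: (m0, 0), (m1, 3), (m2, 2), (m3, 0), (m1, 2), (m3, 1), (m4, 0), (m3, 2), (m5, 3), (m3, 3), (m1, 0), (m6, 2).
M accepts in {m0, m1, m4, m5} and N accepts in {0, 2, 3}. The reachable pairs whose M-component is accepting are (m0, 0), (m1, 3), (m1, 2), (m4, 0), (m5, 3), (m1, 0); in each of them the N-component is accepting too, so the product for L(M) \ L(N) (M-component accepting, N-component rejecting) has no reachable accepting pair and the difference is empty.
Hence every string in L(M) is also in L(N).

Yes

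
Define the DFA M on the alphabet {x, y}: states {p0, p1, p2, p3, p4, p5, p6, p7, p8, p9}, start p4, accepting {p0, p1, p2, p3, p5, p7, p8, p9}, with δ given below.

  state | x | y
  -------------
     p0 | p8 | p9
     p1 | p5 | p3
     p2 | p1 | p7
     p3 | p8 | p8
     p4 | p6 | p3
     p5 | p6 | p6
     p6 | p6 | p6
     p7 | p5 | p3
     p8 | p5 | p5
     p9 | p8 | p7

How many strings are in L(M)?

7

The useful subgraph on states {p3, p4, p5, p8} is acyclic, so L(M) is finite; the longest accepting path visits 4 useful states, giving maximum string length 3.
Counting accepting paths from p4 by length: 1 of length 1, 2 of length 2, 4 of length 3. Total 7.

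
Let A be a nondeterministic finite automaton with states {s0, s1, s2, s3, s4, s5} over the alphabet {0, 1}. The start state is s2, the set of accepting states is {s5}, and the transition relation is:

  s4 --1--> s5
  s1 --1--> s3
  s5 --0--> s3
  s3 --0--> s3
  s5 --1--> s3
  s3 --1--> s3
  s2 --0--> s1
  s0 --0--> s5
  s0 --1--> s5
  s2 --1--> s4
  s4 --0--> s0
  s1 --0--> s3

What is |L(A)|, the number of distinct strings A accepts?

The useful subgraph on states {s0, s2, s4, s5} is acyclic, so L(A) is finite; the longest accepting path visits 4 useful states, giving maximum string length 3.
Counting accepting paths from s2 by length: 1 of length 2, 2 of length 3. Total 3.

3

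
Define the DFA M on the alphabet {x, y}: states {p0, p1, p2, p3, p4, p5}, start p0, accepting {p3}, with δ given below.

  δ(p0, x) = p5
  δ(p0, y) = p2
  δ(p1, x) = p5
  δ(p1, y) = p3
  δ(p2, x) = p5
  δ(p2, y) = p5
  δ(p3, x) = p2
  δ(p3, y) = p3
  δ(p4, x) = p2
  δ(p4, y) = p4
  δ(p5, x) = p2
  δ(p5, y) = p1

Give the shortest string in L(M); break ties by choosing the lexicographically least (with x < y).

xyy

A breadth-first search from p0 reaches an accepting state first via the path p0 → p5 → p1 → p3 on input xyy.
No string of length < 3 is accepted (BFS exhausts all shorter strings without reaching an accepting state), and xyy is the lexicographically least accepting string of length 3.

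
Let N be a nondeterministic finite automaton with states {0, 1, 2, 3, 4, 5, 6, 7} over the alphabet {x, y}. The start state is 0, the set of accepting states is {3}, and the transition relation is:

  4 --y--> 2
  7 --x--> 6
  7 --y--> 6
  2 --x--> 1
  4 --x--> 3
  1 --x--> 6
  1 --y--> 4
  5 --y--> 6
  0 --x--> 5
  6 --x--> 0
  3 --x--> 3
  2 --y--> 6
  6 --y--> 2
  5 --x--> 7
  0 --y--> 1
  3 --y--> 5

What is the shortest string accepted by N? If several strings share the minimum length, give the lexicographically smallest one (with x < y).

A breadth-first search from 0 reaches an accepting state first via the path 0 → 1 → 4 → 3 on input yyx.
No string of length < 3 is accepted (BFS exhausts all shorter strings without reaching an accepting state), and yyx is the lexicographically least accepting string of length 3.

yyx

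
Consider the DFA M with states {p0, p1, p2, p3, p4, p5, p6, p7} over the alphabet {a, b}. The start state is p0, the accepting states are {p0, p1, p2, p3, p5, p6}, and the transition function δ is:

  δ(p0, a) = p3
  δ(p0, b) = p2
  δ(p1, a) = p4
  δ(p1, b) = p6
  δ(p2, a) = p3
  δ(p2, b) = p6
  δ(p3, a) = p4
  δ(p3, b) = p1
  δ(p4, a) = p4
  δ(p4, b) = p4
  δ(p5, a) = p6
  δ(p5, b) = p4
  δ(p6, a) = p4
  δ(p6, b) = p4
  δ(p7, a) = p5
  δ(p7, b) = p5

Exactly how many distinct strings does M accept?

9

The useful subgraph on states {p0, p1, p2, p3, p6} is acyclic, so L(M) is finite; the longest accepting path visits 5 useful states, giving maximum string length 4.
Counting accepting paths from p0 by length: 1 of length 0, 2 of length 1, 3 of length 2, 2 of length 3, 1 of length 4. Total 9.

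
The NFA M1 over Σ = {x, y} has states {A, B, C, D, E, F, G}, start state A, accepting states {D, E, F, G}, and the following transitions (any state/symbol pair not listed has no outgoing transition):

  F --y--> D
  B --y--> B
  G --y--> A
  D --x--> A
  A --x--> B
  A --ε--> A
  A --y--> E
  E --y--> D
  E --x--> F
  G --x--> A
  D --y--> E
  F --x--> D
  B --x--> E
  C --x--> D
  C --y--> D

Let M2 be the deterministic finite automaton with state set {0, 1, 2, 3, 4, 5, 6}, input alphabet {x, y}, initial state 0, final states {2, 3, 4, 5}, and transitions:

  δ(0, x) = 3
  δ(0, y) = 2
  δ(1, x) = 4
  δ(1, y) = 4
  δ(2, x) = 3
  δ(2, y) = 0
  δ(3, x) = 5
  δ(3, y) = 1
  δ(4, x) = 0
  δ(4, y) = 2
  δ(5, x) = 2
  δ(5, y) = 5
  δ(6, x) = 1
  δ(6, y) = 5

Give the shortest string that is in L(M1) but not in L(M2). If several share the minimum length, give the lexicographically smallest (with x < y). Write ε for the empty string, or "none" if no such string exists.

yy

The string yy is accepted by M1 but not by M2.
No shorter string lies in the difference, and yy is the lexicographically first length-2 string in L(M1) \ L(M2).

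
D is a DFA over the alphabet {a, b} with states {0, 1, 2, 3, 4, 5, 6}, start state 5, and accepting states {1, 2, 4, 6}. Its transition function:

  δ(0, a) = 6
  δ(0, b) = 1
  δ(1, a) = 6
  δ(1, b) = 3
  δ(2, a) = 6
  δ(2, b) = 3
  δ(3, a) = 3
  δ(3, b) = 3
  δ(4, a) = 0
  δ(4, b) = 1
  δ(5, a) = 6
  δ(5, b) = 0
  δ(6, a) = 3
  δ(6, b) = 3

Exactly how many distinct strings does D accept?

The useful subgraph on states {0, 1, 5, 6} is acyclic, so L(D) is finite; the longest accepting path visits 4 useful states, giving maximum string length 3.
Counting accepting paths from 5 by length: 1 of length 1, 2 of length 2, 1 of length 3. Total 4.

4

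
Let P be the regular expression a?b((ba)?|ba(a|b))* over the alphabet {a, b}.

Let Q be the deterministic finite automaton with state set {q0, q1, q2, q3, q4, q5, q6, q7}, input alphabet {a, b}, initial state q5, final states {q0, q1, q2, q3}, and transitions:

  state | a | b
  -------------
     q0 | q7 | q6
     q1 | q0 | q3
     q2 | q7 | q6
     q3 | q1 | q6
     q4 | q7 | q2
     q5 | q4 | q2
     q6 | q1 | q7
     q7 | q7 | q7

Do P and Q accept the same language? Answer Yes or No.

Yes

Converting the expression P to a DFA (subset construction, then merging equivalent states) gives the minimal DFA with states {p0, p1, p2, p3, p4, p5, p6}, start state p0, accepting states {p2, p5, p6} and transitions p0: a→p1, b→p2; p1: a→p3, b→p2; p2: a→p3, b→p4; p3: a→p3, b→p3; p4: a→p5, b→p3; p5: a→p2, b→p6; p6: a→p5, b→p4.
Exploring the product automaton P × Q from the start pair (p0, q5), following both machines on each input symbol, reaches 8 state pairs: (p0, q5), (p1, q4), (p2, q2), (p3, q7), (p4, q6), (p5, q1), (p2, q0), (p6, q3).
P accepts in {p2, p5, p6} and Q accepts in {q0, q1, q2, q3}. In every reachable pair the two components are either both accepting — (p2, q2), (p5, q1), (p2, q0), (p6, q3) — or both non-accepting, so no string is accepted by exactly one of the machines: L(P) \ L(Q) and L(Q) \ L(P) are both empty.
Hence every string is accepted by P iff it is accepted by Q, and the two languages coincide.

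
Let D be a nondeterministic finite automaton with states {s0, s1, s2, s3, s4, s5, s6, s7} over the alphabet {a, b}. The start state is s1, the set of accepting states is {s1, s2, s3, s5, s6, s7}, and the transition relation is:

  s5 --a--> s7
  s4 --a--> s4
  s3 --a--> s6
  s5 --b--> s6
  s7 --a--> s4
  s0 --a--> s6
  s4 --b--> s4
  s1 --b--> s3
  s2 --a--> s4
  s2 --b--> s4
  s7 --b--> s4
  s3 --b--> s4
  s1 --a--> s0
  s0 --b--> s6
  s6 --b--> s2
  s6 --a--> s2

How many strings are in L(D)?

The useful subgraph on states {s0, s1, s2, s3, s6} is acyclic, so L(D) is finite; the longest accepting path visits 4 useful states, giving maximum string length 3.
Counting accepting paths from s1 by length: 1 of length 0, 1 of length 1, 3 of length 2, 6 of length 3. Total 11.

11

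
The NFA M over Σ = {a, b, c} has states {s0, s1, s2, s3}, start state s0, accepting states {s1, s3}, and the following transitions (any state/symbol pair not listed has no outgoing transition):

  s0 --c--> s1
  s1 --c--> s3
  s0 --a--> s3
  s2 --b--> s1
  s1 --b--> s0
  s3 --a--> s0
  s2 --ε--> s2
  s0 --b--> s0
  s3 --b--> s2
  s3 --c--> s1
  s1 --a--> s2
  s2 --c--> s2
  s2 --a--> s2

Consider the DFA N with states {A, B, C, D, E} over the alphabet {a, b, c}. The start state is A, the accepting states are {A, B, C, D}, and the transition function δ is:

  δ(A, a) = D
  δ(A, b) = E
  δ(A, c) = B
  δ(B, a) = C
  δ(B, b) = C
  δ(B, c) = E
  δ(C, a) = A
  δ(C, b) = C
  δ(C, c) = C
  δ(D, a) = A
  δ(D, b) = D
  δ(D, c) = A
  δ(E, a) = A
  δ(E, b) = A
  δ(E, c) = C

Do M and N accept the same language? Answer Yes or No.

No

The string cc is accepted by M but rejected by N.
So L(M) ≠ L(N).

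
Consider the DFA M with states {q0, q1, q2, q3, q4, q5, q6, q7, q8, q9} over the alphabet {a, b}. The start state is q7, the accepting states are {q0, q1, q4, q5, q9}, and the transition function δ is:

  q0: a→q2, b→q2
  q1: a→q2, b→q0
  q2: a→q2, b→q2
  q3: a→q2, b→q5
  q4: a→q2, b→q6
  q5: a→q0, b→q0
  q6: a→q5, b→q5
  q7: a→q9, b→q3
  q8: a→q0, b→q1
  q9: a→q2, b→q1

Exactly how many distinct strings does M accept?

The useful subgraph on states {q0, q1, q3, q5, q7, q9} is acyclic, so L(M) is finite; the longest accepting path visits 4 useful states, giving maximum string length 3.
Counting accepting paths from q7 by length: 1 of length 1, 2 of length 2, 3 of length 3. Total 6.

6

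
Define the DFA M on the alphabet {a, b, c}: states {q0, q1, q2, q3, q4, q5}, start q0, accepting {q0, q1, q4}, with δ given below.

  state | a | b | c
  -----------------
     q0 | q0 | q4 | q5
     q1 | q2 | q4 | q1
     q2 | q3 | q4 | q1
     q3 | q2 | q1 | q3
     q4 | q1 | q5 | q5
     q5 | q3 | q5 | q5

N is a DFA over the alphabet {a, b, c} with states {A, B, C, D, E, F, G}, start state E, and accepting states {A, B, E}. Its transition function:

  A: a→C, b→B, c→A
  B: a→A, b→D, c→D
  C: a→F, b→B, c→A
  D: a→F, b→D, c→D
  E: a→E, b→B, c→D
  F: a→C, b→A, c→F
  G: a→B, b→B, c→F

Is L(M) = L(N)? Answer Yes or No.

Exploring the product automaton M × N from the start pair (q0, E), following both machines on each input symbol, reaches 6 state pairs: (q0, E), (q4, B), (q5, D), (q1, A), (q3, F), (q2, C).
M accepts in {q0, q1, q4} and N accepts in {A, B, E}. In every reachable pair the two components are either both accepting — (q0, E), (q4, B), (q1, A) — or both non-accepting, so no string is accepted by exactly one of the machines: L(M) \ L(N) and L(N) \ L(M) are both empty.
Hence every string is accepted by M iff it is accepted by N, and the two languages coincide.

Yes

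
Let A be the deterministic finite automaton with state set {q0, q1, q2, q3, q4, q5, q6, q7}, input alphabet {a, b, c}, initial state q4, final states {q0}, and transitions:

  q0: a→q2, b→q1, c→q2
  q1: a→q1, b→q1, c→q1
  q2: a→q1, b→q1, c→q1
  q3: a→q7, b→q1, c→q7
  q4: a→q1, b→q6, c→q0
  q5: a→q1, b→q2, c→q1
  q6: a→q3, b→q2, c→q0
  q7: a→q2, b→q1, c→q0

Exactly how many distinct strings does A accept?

The useful subgraph on states {q0, q3, q4, q6, q7} is acyclic, so L(A) is finite; the longest accepting path visits 5 useful states, giving maximum string length 4.
Counting accepting paths from q4 by length: 1 of length 1, 1 of length 2, 2 of length 4. Total 4.

4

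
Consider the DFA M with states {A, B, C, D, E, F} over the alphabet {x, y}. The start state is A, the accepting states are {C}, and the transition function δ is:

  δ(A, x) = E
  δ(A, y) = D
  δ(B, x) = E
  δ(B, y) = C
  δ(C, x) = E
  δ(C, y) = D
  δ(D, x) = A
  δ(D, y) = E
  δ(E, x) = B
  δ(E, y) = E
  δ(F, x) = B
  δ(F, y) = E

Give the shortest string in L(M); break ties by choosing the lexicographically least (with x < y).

xxy

A breadth-first search from A reaches an accepting state first via the path A → E → B → C on input xxy.
No string of length < 3 is accepted (BFS exhausts all shorter strings without reaching an accepting state), and xxy is the lexicographically least accepting string of length 3.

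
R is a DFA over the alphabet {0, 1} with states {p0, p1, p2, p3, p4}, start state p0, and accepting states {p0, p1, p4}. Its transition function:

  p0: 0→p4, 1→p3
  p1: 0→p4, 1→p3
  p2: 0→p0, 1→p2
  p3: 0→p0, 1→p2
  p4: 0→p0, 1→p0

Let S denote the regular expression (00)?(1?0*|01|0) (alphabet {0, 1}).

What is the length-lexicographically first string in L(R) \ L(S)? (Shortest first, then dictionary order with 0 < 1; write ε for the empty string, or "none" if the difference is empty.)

010

The string 010 is accepted by R but not by S.
No shorter string lies in the difference, and 010 is the lexicographically first length-3 string in L(R) \ L(S).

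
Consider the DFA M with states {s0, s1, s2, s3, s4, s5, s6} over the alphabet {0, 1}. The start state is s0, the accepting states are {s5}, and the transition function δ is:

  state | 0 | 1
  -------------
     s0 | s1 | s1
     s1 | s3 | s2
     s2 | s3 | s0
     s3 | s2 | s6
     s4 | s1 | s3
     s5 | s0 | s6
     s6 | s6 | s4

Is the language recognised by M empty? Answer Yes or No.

The states reachable from the start state are {s0, s1, s2, s3, s4, s6}.
None of the accepting states {s5} is reachable, so no string is accepted and L(M) = ∅.

Yes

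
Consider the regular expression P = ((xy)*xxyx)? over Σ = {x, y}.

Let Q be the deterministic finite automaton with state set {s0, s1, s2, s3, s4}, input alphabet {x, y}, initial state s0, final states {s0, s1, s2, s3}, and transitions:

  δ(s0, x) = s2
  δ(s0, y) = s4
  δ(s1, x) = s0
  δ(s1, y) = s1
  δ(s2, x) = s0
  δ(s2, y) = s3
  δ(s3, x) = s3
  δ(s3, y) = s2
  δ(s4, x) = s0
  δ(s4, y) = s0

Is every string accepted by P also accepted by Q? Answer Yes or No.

Converting the expression P to a DFA (subset construction, then merging equivalent states) gives the minimal DFA with states {p0, p1, p2, p3, p4, p5, p6}, start state p0, accepting states {p0, p6} and transitions p0: x→p1, y→p2; p1: x→p3, y→p4; p2: x→p2, y→p2; p3: x→p2, y→p5; p4: x→p1, y→p2; p5: x→p6, y→p2; p6: x→p2, y→p2.
Exploring the product automaton P × Q from the start pair (p0, s0), following both machines on each input symbol, reaches 19 state pairs: (p0, s0), (p1, s2), (p2, s4), (p3, s0), (p4, s3), (p2, s0), (p2, s2), (p5, s4), (p1, s3), (p2, s3), (p6, s0), (p3, s3), (p4, s2), (p5, s2), (p1, s0), (p3, s2), (p4, s4), (p5, s3), (p6, s3).
P accepts in {p0, p6} and Q accepts in {s0, s1, s2, s3}. The reachable pairs whose P-component is accepting are (p0, s0), (p6, s0), (p6, s3); in each of them the Q-component is accepting too, so the product for L(P) \ L(Q) (P-component accepting, Q-component rejecting) has no reachable accepting pair and the difference is empty.
Hence every string in L(P) is also in L(Q).

Yes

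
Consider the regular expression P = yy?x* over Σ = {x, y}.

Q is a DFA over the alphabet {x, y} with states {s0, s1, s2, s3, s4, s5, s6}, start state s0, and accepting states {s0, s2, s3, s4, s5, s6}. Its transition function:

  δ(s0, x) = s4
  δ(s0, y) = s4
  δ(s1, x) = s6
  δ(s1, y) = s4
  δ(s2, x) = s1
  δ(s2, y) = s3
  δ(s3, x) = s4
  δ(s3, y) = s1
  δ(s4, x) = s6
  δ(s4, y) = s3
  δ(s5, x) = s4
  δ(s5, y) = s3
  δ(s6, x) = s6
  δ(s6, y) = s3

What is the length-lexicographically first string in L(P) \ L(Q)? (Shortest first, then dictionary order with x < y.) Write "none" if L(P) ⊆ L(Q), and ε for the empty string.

Converting the expression P to a DFA (subset construction, then merging equivalent states) gives the minimal DFA with states {p0, p1, p2, p3}, start state p0, accepting states {p2, p3} and transitions p0: x→p1, y→p2; p1: x→p1, y→p1; p2: x→p3, y→p3; p3: x→p3, y→p1.
Exploring the product automaton P × Q from the start pair (p0, s0), following both machines on each input symbol, reaches 9 state pairs: (p0, s0), (p1, s4), (p2, s4), (p1, s6), (p1, s3), (p3, s6), (p3, s3), (p1, s1), (p3, s4).
P accepts in {p2, p3} and Q accepts in {s0, s2, s3, s4, s5, s6}. The reachable pairs whose P-component is accepting are (p2, s4), (p3, s6), (p3, s3), (p3, s4); in each of them the Q-component is accepting too, so the product for L(P) \ L(Q) (P-component accepting, Q-component rejecting) has no reachable accepting pair and the difference is empty.
So every string accepted by P is also accepted by Q: L(P) \ L(Q) = ∅ and there is no such string.

none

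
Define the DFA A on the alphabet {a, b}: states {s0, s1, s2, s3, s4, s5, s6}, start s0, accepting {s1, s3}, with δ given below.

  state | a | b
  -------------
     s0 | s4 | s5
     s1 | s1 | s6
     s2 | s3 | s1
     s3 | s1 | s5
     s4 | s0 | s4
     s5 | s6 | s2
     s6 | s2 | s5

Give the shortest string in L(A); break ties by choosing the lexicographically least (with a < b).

bba

A breadth-first search from s0 reaches an accepting state first via the path s0 → s5 → s2 → s3 on input bba.
No string of length < 3 is accepted (BFS exhausts all shorter strings without reaching an accepting state), and bba is the lexicographically least accepting string of length 3.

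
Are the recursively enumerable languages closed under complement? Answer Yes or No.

No

If both L and its complement were r.e., running the two recognisers in parallel would decide L, so L would be recursive; but there are r.e. languages that are not recursive (e.g. the halting problem), and their complements are therefore not r.e.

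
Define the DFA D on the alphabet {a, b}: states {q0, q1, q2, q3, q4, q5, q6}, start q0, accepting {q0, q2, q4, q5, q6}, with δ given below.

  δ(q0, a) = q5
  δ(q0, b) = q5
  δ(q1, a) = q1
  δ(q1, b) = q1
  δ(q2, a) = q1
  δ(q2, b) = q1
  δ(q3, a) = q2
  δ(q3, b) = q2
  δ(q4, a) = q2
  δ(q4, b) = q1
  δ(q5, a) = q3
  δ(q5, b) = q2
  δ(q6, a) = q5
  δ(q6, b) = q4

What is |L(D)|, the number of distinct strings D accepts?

9

The useful subgraph on states {q0, q2, q3, q5} is acyclic, so L(D) is finite; the longest accepting path visits 4 useful states, giving maximum string length 3.
Counting accepting paths from q0 by length: 1 of length 0, 2 of length 1, 2 of length 2, 4 of length 3. Total 9.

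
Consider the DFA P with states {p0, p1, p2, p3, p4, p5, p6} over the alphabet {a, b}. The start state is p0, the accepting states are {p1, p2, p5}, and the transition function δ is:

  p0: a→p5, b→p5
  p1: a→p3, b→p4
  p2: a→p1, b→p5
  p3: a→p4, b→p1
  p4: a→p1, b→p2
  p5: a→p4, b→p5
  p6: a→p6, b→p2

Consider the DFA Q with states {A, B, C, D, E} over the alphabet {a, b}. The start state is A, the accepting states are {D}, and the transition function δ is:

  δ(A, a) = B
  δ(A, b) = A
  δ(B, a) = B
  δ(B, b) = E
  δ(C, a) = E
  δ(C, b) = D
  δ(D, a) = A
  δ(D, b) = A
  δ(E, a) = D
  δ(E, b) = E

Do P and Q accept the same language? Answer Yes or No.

The string a is accepted by P but rejected by Q.
So L(P) ≠ L(Q).

No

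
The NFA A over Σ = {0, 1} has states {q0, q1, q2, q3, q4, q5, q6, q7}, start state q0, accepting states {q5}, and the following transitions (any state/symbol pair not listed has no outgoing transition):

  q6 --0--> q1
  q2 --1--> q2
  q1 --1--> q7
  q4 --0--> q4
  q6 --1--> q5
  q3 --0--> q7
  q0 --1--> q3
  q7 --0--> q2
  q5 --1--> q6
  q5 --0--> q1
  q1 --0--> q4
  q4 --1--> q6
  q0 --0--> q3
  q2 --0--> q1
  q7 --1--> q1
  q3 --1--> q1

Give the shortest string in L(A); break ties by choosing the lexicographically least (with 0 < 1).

01011

A breadth-first search from q0 reaches an accepting state first via the path q0 → q3 → q1 → q4 → q6 → q5 on input 01011.
No string of length < 5 is accepted (BFS exhausts all shorter strings without reaching an accepting state), and 01011 is the lexicographically least accepting string of length 5.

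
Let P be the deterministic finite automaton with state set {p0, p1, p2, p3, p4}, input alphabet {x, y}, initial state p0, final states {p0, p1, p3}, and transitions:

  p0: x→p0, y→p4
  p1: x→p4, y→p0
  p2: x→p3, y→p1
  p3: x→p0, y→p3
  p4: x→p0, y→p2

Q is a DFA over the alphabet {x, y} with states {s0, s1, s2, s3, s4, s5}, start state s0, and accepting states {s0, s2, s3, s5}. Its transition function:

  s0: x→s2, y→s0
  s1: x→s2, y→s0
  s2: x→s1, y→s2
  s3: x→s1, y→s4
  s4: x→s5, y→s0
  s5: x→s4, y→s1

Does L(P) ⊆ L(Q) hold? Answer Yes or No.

No

The string xx is in L(P) but not in L(Q).
So L(P) ⊄ L(Q).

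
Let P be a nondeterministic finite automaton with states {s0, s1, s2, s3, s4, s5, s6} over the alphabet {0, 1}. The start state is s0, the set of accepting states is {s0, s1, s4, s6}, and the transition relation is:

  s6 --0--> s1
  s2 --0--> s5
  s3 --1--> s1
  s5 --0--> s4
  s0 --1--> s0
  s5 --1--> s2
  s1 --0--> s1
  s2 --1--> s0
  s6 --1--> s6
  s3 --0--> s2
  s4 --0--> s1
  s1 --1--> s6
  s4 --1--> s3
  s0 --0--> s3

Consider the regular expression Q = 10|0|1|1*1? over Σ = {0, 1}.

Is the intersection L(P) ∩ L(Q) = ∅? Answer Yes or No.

The empty string ε is accepted by both P and Q.
Hence L(P) ∩ L(Q) ≠ ∅.

No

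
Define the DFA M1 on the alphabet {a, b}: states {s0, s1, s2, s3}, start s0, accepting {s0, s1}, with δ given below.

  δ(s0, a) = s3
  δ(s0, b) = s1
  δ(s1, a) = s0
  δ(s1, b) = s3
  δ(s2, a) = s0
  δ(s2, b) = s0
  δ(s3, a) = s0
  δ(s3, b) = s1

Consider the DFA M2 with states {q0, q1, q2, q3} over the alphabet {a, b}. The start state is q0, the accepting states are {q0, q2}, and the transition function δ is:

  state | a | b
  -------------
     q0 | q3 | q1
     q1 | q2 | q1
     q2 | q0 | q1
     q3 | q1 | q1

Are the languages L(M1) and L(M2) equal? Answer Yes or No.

No

The string b is accepted by M1 but rejected by M2.
So L(M1) ≠ L(M2).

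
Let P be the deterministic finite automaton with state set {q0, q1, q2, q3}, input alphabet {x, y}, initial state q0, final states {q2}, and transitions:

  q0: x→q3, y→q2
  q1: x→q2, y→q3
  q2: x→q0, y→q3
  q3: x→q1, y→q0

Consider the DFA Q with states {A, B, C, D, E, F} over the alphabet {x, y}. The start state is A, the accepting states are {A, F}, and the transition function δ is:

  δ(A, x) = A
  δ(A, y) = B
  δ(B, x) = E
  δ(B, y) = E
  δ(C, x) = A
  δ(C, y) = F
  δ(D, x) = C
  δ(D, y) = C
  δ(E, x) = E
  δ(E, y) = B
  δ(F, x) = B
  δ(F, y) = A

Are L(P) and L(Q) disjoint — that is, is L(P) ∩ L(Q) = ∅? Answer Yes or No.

The string xxx is accepted by both P and Q.
Hence L(P) ∩ L(Q) ≠ ∅.

No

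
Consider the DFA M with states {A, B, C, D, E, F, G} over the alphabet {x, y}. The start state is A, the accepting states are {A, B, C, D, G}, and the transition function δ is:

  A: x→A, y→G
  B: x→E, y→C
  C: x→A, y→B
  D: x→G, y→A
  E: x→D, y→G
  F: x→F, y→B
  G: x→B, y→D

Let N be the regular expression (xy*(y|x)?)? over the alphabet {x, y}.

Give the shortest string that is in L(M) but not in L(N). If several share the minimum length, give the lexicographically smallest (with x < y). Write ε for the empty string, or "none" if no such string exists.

y

The string y is accepted by M but not by N.
No shorter string lies in the difference, and y is the lexicographically first length-1 string in L(M) \ L(N).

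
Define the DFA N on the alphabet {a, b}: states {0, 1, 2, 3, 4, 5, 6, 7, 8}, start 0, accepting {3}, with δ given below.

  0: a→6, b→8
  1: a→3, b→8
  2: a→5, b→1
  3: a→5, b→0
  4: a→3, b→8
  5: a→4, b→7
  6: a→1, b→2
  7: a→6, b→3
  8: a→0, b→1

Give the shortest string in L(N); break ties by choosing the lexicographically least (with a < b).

aaa

A breadth-first search from 0 reaches an accepting state first via the path 0 → 6 → 1 → 3 on input aaa.
No string of length < 3 is accepted (BFS exhausts all shorter strings without reaching an accepting state), and aaa is the lexicographically least accepting string of length 3.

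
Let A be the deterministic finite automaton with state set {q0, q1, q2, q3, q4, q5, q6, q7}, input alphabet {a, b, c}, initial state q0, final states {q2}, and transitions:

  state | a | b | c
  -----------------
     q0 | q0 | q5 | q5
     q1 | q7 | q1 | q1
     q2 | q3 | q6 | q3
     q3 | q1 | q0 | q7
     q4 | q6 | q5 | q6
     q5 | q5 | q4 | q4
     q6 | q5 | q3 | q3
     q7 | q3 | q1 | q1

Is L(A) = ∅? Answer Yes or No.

The states reachable from the start state are {q0, q1, q3, q4, q5, q6, q7}.
None of the accepting states {q2} is reachable, so no string is accepted and L(A) = ∅.

Yes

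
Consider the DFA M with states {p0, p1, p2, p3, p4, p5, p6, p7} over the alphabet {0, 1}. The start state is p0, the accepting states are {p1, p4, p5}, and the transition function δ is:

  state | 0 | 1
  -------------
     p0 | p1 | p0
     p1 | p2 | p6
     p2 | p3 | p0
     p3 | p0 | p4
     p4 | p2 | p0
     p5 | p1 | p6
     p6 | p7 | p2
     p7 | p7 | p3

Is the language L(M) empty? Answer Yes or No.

No

The string 0 is accepted: the run p0 → p1 ends in the accepting state p1.
Since at least one string is accepted, L(M) is not empty.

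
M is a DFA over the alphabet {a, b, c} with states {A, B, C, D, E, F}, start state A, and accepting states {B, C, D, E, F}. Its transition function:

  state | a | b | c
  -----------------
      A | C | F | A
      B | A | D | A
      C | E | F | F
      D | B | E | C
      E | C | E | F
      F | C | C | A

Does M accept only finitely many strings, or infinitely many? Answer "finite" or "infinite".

infinite

State A is reachable from the start and can reach an accepting state, and it lies on the cycle A → A.
Traversing that cycle any number of times yields accepted strings of unbounded length, so the language is infinite.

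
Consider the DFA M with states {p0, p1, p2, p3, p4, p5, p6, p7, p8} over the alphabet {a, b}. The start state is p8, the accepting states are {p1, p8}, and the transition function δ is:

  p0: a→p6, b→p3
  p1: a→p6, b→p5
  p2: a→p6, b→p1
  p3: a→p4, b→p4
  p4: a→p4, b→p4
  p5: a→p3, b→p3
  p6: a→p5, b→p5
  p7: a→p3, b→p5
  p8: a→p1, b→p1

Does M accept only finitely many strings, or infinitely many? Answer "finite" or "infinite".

finite

The useful states (reachable from p8 and able to reach an accepting state) are {p1, p8}.
Restricted to these states the transition graph has no cycle, so every accepting path has bounded length and L is finite.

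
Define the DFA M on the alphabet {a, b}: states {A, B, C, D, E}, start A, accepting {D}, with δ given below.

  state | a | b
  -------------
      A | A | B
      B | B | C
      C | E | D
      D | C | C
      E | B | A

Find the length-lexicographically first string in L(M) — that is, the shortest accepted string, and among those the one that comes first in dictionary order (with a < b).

A breadth-first search from A reaches an accepting state first via the path A → B → C → D on input bbb.
No string of length < 3 is accepted (BFS exhausts all shorter strings without reaching an accepting state), and bbb is the lexicographically least accepting string of length 3.

bbb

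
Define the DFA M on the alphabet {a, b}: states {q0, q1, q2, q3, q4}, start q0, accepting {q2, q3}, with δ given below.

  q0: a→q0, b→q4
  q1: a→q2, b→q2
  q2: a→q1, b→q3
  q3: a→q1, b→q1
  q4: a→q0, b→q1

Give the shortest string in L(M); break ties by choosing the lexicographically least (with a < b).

A breadth-first search from q0 reaches an accepting state first via the path q0 → q4 → q1 → q2 on input bba.
No string of length < 3 is accepted (BFS exhausts all shorter strings without reaching an accepting state), and bba is the lexicographically least accepting string of length 3.

bba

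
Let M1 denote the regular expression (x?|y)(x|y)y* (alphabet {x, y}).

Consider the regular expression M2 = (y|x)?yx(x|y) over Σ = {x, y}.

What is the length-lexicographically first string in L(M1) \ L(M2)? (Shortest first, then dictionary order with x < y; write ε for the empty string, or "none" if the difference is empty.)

The string x is accepted by M1 but not by M2.
No shorter string lies in the difference, and x is the lexicographically first length-1 string in L(M1) \ L(M2).

x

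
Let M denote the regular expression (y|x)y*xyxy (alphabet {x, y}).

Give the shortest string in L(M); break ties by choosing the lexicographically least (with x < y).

By inspection of the expression, no string of length less than 5 matches, and xxyxy is the lexicographically first match of length 5.

xxyxy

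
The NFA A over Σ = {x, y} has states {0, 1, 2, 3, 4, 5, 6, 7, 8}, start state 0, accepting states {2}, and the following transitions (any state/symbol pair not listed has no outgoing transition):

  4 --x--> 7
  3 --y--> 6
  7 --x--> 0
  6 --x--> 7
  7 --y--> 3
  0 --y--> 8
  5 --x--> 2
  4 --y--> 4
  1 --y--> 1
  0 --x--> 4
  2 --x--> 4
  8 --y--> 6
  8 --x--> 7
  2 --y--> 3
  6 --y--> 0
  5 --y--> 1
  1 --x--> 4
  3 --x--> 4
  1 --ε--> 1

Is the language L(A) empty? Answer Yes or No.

Yes

The states reachable from the start state are {0, 3, 4, 6, 7, 8}.
None of the accepting states {2} is reachable, so no string is accepted and L(A) = ∅.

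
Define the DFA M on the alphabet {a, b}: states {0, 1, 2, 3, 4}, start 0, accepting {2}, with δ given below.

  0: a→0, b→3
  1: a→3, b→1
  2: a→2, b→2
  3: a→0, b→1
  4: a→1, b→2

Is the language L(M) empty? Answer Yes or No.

Yes

The states reachable from the start state are {0, 1, 3}.
None of the accepting states {2} is reachable, so no string is accepted and L(M) = ∅.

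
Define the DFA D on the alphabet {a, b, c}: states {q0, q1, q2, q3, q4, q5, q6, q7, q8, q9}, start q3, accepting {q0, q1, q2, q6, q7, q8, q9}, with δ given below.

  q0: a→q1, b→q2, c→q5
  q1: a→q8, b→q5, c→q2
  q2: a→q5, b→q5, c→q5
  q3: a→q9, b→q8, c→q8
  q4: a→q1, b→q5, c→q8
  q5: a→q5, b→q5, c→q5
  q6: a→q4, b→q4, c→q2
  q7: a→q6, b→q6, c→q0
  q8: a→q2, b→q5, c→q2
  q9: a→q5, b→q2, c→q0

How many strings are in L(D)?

The useful subgraph on states {q0, q1, q2, q3, q8, q9} is acyclic, so L(D) is finite; the longest accepting path visits 6 useful states, giving maximum string length 5.
Counting accepting paths from q3 by length: 3 of length 1, 6 of length 2, 2 of length 3, 2 of length 4, 2 of length 5. Total 15.

15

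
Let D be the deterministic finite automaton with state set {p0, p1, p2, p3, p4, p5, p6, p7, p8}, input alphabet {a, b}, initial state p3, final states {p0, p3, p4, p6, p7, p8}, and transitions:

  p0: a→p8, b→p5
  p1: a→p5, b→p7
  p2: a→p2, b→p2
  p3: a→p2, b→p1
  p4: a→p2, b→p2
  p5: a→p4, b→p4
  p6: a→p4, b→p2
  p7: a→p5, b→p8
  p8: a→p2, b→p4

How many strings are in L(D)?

8

The useful subgraph on states {p1, p3, p4, p5, p7, p8} is acyclic, so L(D) is finite; the longest accepting path visits 5 useful states, giving maximum string length 4.
Counting accepting paths from p3 by length: 1 of length 0, 1 of length 2, 3 of length 3, 3 of length 4. Total 8.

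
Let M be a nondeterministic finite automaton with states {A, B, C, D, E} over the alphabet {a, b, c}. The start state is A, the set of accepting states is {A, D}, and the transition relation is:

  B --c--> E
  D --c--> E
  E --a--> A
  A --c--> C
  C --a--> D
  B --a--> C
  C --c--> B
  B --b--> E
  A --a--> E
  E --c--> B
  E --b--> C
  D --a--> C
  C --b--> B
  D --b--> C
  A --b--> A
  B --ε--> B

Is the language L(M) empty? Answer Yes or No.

No

The empty string ε is accepted: the run A ends in the accepting state A.
Since at least one string is accepted, L(M) is not empty.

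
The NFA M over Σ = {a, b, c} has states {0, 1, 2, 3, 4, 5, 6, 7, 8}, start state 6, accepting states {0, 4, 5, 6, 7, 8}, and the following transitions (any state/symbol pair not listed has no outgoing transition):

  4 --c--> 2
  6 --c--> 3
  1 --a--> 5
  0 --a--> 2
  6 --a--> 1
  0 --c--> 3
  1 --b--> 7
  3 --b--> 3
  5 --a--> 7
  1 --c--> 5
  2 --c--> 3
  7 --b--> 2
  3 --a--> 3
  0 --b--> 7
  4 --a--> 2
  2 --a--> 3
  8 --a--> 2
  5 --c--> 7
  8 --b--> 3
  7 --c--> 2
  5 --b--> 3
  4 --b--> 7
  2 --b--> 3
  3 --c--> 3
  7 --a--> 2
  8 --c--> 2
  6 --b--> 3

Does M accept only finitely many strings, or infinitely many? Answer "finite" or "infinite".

finite

The useful states (reachable from 6 and able to reach an accepting state) are {1, 5, 6, 7}.
Restricted to these states the transition graph has no cycle, so every accepting path has bounded length and L is finite.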